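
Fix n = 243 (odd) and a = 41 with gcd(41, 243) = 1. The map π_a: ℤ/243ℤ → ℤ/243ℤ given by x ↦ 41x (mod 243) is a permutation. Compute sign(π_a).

-1

Trace 97: π^k(97) = [97, 89, 4, 164, 163, 122, 142] for k=0..6.
Cycle lengths of π_41 on ℤ/243ℤ: [162, 54, 18, 6, 2, 1]; 6 cycles in total.
sign(π) = (−1)^{n − #cycles} = (−1)^{243−6} = (−1)^237 = -1.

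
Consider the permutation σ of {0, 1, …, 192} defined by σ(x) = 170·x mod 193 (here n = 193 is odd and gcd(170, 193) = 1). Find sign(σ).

Orbit of 14 under x↦170x: [14, 64, 72, 81, 67, 3, 124]… (length divides ord_193(170)).
Decompose π into cycles: lengths [32, 32, 32, 32, 32, 32, 1] (7 cycles, including the fixed point 0).
Σ(ℓ_i−1) = 193−7 = 186; sign = (−1)^186 = +1.

+1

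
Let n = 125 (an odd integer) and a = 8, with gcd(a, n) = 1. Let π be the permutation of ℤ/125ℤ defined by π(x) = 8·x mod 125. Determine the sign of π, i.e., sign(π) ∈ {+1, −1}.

Trace 78: π^k(78) = [78, 124, 117, 61, 113, 29, 107] for k=0..6.
Cycle type of π: 100 + 20 + 4 + 1; total 4 cycles.
With 4 cycles on 125 points, sign = (−1)^{125−4} = -1.

-1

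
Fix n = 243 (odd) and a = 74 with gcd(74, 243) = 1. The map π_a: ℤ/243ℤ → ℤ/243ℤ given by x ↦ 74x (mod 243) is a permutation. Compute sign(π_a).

Start at x=145: 145 → 38 → 139 → 80 → 88 → 194 → 19 → … (one orbit).
6 cycles of lengths [162, 54, 18, 6, 2, 1].
With 6 cycles on 243 points, sign = (−1)^{243−6} = -1.
Check: (74/243) = -1 by Zolotarev.

-1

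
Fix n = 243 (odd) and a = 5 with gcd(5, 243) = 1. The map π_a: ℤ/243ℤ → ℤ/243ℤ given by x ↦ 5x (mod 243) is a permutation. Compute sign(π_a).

-1

Start at x=232: 232 → 188 → 211 → 83 → 172 → 131 → 169 → … (one orbit).
6 cycles of lengths [162, 54, 18, 6, 2, 1].
Σ(ℓ_i−1) = 243−6 = 237; sign = (−1)^237 = -1.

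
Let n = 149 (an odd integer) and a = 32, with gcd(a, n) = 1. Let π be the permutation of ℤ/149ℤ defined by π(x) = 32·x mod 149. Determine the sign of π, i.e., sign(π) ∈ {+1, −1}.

-1

Orbit of 139 under x↦32x: [139, 127, 41, 120, 115, 104, 50]… (length divides ord_149(32)).
Cycle type of π: 148 + 1; total 2 cycles.
sign(π) = (−1)^{n − #cycles} = (−1)^{149−2} = (−1)^147 = -1.
Via Zolotarev, sign(π_{32}) = (32|149) = -1.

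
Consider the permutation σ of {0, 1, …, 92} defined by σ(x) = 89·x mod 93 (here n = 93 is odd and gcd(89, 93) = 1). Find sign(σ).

+1

Orbit of 64 under x↦89x: [64, 23, 1, 89, 16, 29, 70]… (length divides ord_93(89)).
π_89 has 11 disjoint cycles with lengths [10, 10, 10, 10, 10, 10, 10, 10, 10, 2, 1] on {0,…,92}.
sign(π) = (−1)^{n − #cycles} = (−1)^{93−11} = (−1)^82 = +1.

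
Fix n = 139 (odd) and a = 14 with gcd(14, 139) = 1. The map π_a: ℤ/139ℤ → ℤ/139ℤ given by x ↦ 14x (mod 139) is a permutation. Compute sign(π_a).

Orbit of 105 under x↦14x: [105, 80, 8, 112, 39, 129, 138]… (length divides ord_139(14)).
Cycle type of π: 46×3 + 1; total 4 cycles.
Σ(ℓ_i−1) = 139−4 = 135; sign = (−1)^135 = -1.
Check: (14/139) = -1 by Zolotarev.

-1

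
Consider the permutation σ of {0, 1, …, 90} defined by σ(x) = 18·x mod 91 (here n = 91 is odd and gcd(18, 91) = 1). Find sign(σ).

-1

Orbit of 51 under x↦18x: [51, 8, 53, 44, 64, 60, 79]… (length divides ord_91(18)).
Cycle type of π: 12×6 + 4×3 + 3×2 + 1; total 12 cycles.
sign(π) = (−1)^{n − #cycles} = (−1)^{91−12} = (−1)^79 = -1.
Check: (18/91) = -1 by Zolotarev.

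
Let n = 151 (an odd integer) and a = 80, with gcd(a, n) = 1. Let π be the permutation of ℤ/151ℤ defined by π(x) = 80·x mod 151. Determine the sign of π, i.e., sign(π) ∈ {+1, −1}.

Start at x=17: 17 → 1 → 80 → 58 → 110 → 42 → 38 → … (one orbit).
The orbit structure of x ↦ 80x mod 151: 3 orbits of sizes [75, 75, 1].
n − c = 151 − 3 = 148; sign = (−1)^148 = +1.

+1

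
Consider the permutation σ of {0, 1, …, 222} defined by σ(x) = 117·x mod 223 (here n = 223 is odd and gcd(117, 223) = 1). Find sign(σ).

Start at x=164: 164 → 10 → 55 → 191 → 47 → 147 → 28 → … (one orbit).
The orbit structure of x ↦ 117x mod 223: 2 orbits of sizes [222, 1].
223 − 2 = 221 transpositions; sign(π) = (−1)^221 = -1.
Zolotarev: (117|223) = -1, matching the cycle-count sign.

-1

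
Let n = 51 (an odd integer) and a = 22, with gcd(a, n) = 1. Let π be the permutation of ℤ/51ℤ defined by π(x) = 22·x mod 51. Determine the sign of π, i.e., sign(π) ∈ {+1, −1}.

Trace 40: π^k(40) = [40, 13, 31, 19, 10, 16, 46] for k=0..6.
6 cycles of lengths [16, 16, 16, 1, 1, 1].
51 − 6 = 45 transpositions; sign(π) = (−1)^45 = -1.
(22|51)_J = -1 (Zolotarev's lemma cross-check).

-1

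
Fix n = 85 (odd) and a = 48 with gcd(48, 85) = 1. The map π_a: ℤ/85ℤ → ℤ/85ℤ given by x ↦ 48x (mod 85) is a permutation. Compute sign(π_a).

+1

Orbit of 27 under x↦48x: [27, 21, 73, 19, 62, 1, 48]… (length divides ord_85(48)).
The orbit structure of x ↦ 48x mod 85: 7 orbits of sizes [16, 16, 16, 16, 16, 4, 1].
Σ(ℓ_i−1) = 85−7 = 78; sign = (−1)^78 = +1.
The Jacobi symbol (48|85) = +1 (Zolotarev) agrees.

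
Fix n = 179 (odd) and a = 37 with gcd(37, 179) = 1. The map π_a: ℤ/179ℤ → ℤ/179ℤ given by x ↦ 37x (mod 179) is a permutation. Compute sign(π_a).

-1

Trace 92: π^k(92) = [92, 3, 111, 169, 167, 93, 40] for k=0..6.
2 cycles of lengths [178, 1].
Σ(ℓ_i−1) = 179−2 = 177; sign = (−1)^177 = -1.
Via Zolotarev, sign(π_{37}) = (37|179) = -1.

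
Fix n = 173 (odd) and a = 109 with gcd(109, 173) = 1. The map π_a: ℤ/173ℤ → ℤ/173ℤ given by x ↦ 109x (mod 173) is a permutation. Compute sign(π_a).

+1

Orbit of 36 under x↦109x: [36, 118, 60, 139, 100, 1, 109]… (length divides ord_173(109)).
π_109 has 5 disjoint cycles with lengths [43, 43, 43, 43, 1] on {0,…,172}.
Σ(ℓ_i−1) = 173−5 = 168; sign = (−1)^168 = +1.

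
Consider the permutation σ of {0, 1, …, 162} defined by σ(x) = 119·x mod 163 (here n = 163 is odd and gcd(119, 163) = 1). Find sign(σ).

Start at x=131: 131 → 104 → 151 → 39 → 77 → 35 → 90 → … (one orbit).
3 cycles of lengths [81, 81, 1].
sign(π) = (−1)^{n − #cycles} = (−1)^{163−3} = (−1)^160 = +1.

+1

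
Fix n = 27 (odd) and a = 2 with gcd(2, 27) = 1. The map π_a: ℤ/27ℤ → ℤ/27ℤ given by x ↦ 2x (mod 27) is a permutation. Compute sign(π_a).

Orbit of 8 under x↦2x: [8, 16, 5, 10, 20, 13, 26]… (length divides ord_27(2)).
4 cycles of lengths [18, 6, 2, 1].
27 − 4 = 23 transpositions; sign(π) = (−1)^23 = -1.
The Jacobi symbol (2|27) = -1 (Zolotarev) agrees.

-1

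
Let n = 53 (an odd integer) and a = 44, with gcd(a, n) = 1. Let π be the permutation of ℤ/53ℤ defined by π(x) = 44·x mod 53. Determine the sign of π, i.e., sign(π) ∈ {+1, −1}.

+1

Orbit of 13 under x↦44x: [13, 42, 46, 10, 16, 15, 24]… (length divides ord_53(44)).
π_44 has 5 disjoint cycles with lengths [13, 13, 13, 13, 1] on {0,…,52}.
5 cycles on 53: each ℓ→(−1)^(ℓ−1), product (−1)^48 = +1.
Zolotarev: (44|53) = +1, matching the cycle-count sign.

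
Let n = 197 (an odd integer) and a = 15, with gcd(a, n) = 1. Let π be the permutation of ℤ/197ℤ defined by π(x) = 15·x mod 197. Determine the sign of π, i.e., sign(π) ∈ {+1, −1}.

Trace 173: π^k(173) = [173, 34, 116, 164, 96, 61, 127] for k=0..6.
Cycle lengths of π_15 on ℤ/197ℤ: [98, 98, 1]; 3 cycles in total.
Σ(ℓ_i−1) = 197−3 = 194; sign = (−1)^194 = +1.
Zolotarev: (15|197) = +1, matching the cycle-count sign.

+1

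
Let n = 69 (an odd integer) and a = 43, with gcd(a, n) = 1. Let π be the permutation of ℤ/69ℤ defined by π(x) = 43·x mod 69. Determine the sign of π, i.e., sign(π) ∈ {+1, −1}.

-1

Orbit of 52 under x↦43x: [52, 28, 31, 22, 49, 37, 4]… (length divides ord_69(43)).
π_43 has 6 disjoint cycles with lengths [22, 22, 22, 1, 1, 1] on {0,…,68}.
69 − 6 = 63 transpositions; sign(π) = (−1)^63 = -1.
(43|69)_J = -1 (Zolotarev's lemma cross-check).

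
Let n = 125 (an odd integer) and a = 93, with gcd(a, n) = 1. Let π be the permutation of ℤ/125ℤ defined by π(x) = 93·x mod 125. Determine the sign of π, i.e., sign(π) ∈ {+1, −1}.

Orbit of 68 under x↦93x: [68, 74, 7, 26, 43, 124, 32]… (length divides ord_125(93)).
Cycle type of π: 20×5 + 4×6 + 1; total 12 cycles.
Σ(ℓ_i−1) = 125−12 = 113; sign = (−1)^113 = -1.
(93|125)_J = -1 (Zolotarev's lemma cross-check).

-1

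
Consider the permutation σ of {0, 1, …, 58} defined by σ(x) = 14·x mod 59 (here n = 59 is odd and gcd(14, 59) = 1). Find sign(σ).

Trace 57: π^k(57) = [57, 31, 21, 58, 45, 40, 29] for k=0..6.
π_14 has 2 disjoint cycles with lengths [58, 1] on {0,…,58}.
Σ(ℓ_i−1) = 59−2 = 57; sign = (−1)^57 = -1.
(14|59)_J = -1 (Zolotarev's lemma cross-check).

-1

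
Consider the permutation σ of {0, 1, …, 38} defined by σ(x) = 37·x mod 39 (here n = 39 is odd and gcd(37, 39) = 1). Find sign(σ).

Start at x=25: 25 → 28 → 22 → 34 → 10 → 19 → 1 → … (one orbit).
6 cycles of lengths [12, 12, 12, 1, 1, 1].
sign(π) = (−1)^{n − #cycles} = (−1)^{39−6} = (−1)^33 = -1.
Via Zolotarev, sign(π_{37}) = (37|39) = -1.

-1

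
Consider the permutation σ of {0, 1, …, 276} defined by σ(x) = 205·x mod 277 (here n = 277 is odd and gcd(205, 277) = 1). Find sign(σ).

-1

Trace 128: π^k(128) = [128, 202, 137, 108, 257, 55, 195] for k=0..6.
Cycle type of π: 276 + 1; total 2 cycles.
With 2 cycles on 277 points, sign = (−1)^{277−2} = -1.
Check: (205/277) = -1 by Zolotarev.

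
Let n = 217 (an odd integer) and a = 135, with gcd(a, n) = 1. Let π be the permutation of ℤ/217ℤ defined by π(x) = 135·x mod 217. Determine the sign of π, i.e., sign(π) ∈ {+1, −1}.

-1

Start at x=135: 135 → 214 → 29 → 9 → 130 → 190 → 44 → … (one orbit).
10 cycles of lengths [30, 30, 30, 30, 30, 30, 30, 3, 3, 1].
n − c = 217 − 10 = 207; sign = (−1)^207 = -1.
Check: (135/217) = -1 by Zolotarev.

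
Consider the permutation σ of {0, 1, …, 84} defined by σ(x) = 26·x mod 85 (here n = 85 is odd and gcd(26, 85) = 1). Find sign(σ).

Trace 66: π^k(66) = [66, 16, 76, 21, 36, 1, 26] for k=0..6.
Cycle lengths of π_26 on ℤ/85ℤ: [8, 8, 8, 8, 8, 8, 8, 8, 8, 8, 1, 1, 1, 1, 1]; 15 cycles in total.
15 cycles on 85: each ℓ→(−1)^(ℓ−1), product (−1)^70 = +1.
Via Zolotarev, sign(π_{26}) = (26|85) = +1.

+1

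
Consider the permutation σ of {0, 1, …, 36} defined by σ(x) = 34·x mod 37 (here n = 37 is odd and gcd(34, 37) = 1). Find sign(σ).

Trace 16: π^k(16) = [16, 26, 33, 12, 1, 34, 9] for k=0..6.
The orbit structure of x ↦ 34x mod 37: 5 orbits of sizes [9, 9, 9, 9, 1].
Σ(ℓ_i−1) = 37−5 = 32; sign = (−1)^32 = +1.
Zolotarev: (34|37) = +1, matching the cycle-count sign.

+1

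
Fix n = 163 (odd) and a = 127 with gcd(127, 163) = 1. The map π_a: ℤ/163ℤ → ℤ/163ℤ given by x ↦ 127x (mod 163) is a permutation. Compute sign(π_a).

Start at x=135: 135 → 30 → 61 → 86 → 1 → 127 → 155 → … (one orbit).
Decompose π into cycles: lengths [54, 54, 54, 1] (4 cycles, including the fixed point 0).
With 4 cycles on 163 points, sign = (−1)^{163−4} = -1.
Zolotarev: (127|163) = -1, matching the cycle-count sign.

-1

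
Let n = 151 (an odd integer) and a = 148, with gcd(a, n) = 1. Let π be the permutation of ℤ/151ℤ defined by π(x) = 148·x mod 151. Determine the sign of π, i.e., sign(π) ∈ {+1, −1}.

Trace 8: π^k(8) = [8, 127, 72, 86, 44, 19, 94] for k=0..6.
7 cycles of lengths [25, 25, 25, 25, 25, 25, 1].
7 cycles on 151: each ℓ→(−1)^(ℓ−1), product (−1)^144 = +1.
Via Zolotarev, sign(π_{148}) = (148|151) = +1.

+1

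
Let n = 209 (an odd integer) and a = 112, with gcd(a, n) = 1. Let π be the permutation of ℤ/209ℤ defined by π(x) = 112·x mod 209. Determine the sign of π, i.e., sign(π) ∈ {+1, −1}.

Trace 150: π^k(150) = [150, 80, 182, 111, 101, 26, 195] for k=0..6.
Cycle lengths of π_112 on ℤ/209ℤ: [90, 90, 10, 9, 9, 1]; 6 cycles in total.
6 cycles on 209: each ℓ→(−1)^(ℓ−1), product (−1)^203 = -1.
The Jacobi symbol (112|209) = -1 (Zolotarev) agrees.

-1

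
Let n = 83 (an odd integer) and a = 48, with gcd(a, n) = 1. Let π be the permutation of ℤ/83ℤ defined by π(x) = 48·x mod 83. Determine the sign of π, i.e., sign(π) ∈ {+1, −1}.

+1

Trace 12: π^k(12) = [12, 78, 9, 17, 69, 75, 31] for k=0..6.
π_48 has 3 disjoint cycles with lengths [41, 41, 1] on {0,…,82}.
sign(π) = (−1)^{n − #cycles} = (−1)^{83−3} = (−1)^80 = +1.
(48|83)_J = +1 (Zolotarev's lemma cross-check).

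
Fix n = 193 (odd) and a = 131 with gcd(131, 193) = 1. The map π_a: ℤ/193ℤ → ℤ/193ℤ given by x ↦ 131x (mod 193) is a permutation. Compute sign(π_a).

Trace 144: π^k(144) = [144, 143, 12, 28, 1, 131, 177] for k=0..6.
The orbit structure of x ↦ 131x mod 193: 5 orbits of sizes [48, 48, 48, 48, 1].
5 cycles on 193: each ℓ→(−1)^(ℓ−1), product (−1)^188 = +1.

+1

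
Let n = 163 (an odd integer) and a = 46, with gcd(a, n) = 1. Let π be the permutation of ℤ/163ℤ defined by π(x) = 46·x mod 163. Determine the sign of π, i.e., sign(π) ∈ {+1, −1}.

Start at x=16: 16 → 84 → 115 → 74 → 144 → 104 → 57 → … (one orbit).
Cycle type of π: 81×2 + 1; total 3 cycles.
3 cycles on 163: each ℓ→(−1)^(ℓ−1), product (−1)^160 = +1.
The Jacobi symbol (46|163) = +1 (Zolotarev) agrees.

+1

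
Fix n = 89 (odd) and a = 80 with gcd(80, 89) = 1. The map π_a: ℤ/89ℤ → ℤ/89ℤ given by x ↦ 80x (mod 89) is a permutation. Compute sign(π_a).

Start at x=64: 64 → 47 → 22 → 69 → 2 → 71 → 73 → … (one orbit).
π_80 has 3 disjoint cycles with lengths [44, 44, 1] on {0,…,88}.
With 3 cycles on 89 points, sign = (−1)^{89−3} = +1.
Via Zolotarev, sign(π_{80}) = (80|89) = +1.

+1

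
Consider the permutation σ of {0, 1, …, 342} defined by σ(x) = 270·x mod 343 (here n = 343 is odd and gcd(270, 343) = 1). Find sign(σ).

Start at x=309: 309 → 81 → 261 → 155 → 4 → 51 → 50 → … (one orbit).
Cycle type of π: 147×2 + 21×2 + 3×2 + 1; total 7 cycles.
Σ(ℓ_i−1) = 343−7 = 336; sign = (−1)^336 = +1.
Via Zolotarev, sign(π_{270}) = (270|343) = +1.

+1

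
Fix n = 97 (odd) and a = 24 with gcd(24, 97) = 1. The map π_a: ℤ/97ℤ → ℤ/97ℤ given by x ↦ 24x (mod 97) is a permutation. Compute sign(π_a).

Orbit of 81 under x↦24x: [81, 4, 96, 73, 6, 47, 61]… (length divides ord_97(24)).
Cycle lengths of π_24 on ℤ/97ℤ: [24, 24, 24, 24, 1]; 5 cycles in total.
n − c = 97 − 5 = 92; sign = (−1)^92 = +1.

+1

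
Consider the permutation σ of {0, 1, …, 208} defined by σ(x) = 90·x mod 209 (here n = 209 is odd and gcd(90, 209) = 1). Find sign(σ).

Start at x=51: 51 → 201 → 116 → 199 → 145 → 92 → 129 → … (one orbit).
Cycle type of π: 90×2 + 18 + 10 + 1; total 5 cycles.
sign(π) = (−1)^{n − #cycles} = (−1)^{209−5} = (−1)^204 = +1.
Zolotarev: (90|209) = +1, matching the cycle-count sign.

+1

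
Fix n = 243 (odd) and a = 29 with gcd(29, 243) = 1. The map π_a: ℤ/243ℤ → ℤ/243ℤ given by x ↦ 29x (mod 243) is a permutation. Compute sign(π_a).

Orbit of 205 under x↦29x: [205, 113, 118, 20, 94, 53, 79]… (length divides ord_243(29)).
Cycle lengths of π_29 on ℤ/243ℤ: [162, 54, 18, 6, 2, 1]; 6 cycles in total.
With 6 cycles on 243 points, sign = (−1)^{243−6} = -1.

-1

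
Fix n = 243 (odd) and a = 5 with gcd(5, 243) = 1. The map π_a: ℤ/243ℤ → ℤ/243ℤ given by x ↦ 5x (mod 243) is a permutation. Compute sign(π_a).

-1

Start at x=55: 55 → 32 → 160 → 71 → 112 → 74 → 127 → … (one orbit).
The orbit structure of x ↦ 5x mod 243: 6 orbits of sizes [162, 54, 18, 6, 2, 1].
n − c = 243 − 6 = 237; sign = (−1)^237 = -1.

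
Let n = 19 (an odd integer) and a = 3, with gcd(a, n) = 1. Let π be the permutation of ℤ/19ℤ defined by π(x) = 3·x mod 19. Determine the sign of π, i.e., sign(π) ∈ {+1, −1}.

-1

Orbit of 14 under x↦3x: [14, 4, 12, 17, 13, 1, 3]… (length divides ord_19(3)).
Decompose π into cycles: lengths [18, 1] (2 cycles, including the fixed point 0).
n − c = 19 − 2 = 17; sign = (−1)^17 = -1.
The Jacobi symbol (3|19) = -1 (Zolotarev) agrees.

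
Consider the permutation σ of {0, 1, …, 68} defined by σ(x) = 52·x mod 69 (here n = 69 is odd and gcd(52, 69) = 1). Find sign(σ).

+1

Start at x=25: 25 → 58 → 49 → 64 → 16 → 4 → 1 → … (one orbit).
Cycle type of π: 11×6 + 1×3; total 9 cycles.
With 9 cycles on 69 points, sign = (−1)^{69−9} = +1.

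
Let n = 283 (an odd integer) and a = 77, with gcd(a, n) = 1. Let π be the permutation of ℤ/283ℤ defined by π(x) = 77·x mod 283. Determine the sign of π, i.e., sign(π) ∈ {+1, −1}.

+1

Trace 216: π^k(216) = [216, 218, 89, 61, 169, 278, 181] for k=0..6.
The orbit structure of x ↦ 77x mod 283: 3 orbits of sizes [141, 141, 1].
Σ(ℓ_i−1) = 283−3 = 280; sign = (−1)^280 = +1.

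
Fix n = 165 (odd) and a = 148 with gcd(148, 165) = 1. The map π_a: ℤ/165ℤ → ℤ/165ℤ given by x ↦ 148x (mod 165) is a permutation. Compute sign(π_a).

-1

Orbit of 133 under x↦148x: [133, 49, 157, 136, 163, 34, 82]… (length divides ord_165(148)).
The orbit structure of x ↦ 148x mod 165: 18 orbits of sizes [20, 20, 20, 20, 20, 20, 5, 5, 5, 5, 5, 5, 4, 4, 4, 1, 1, 1].
165 − 18 = 147 transpositions; sign(π) = (−1)^147 = -1.
Via Zolotarev, sign(π_{148}) = (148|165) = -1.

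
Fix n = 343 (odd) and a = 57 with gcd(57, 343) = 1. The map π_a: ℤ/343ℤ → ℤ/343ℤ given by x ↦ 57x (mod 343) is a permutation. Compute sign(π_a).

Orbit of 113 under x↦57x: [113, 267, 127, 36, 337, 1, 57]… (length divides ord_343(57)).
The orbit structure of x ↦ 57x mod 343: 19 orbits of sizes [49, 49, 49, 49, 49, 49, 7, 7, 7, 7, 7, 7, 1, 1, 1, 1, 1, 1, 1].
With 19 cycles on 343 points, sign = (−1)^{343−19} = +1.
Check: (57/343) = +1 by Zolotarev.

+1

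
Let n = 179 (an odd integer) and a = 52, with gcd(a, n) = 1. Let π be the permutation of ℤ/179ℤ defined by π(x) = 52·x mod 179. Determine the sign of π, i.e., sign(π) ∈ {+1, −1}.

+1

Orbit of 110 under x↦52x: [110, 171, 121, 27, 151, 155, 5]… (length divides ord_179(52)).
3 cycles of lengths [89, 89, 1].
n − c = 179 − 3 = 176; sign = (−1)^176 = +1.
Check: (52/179) = +1 by Zolotarev.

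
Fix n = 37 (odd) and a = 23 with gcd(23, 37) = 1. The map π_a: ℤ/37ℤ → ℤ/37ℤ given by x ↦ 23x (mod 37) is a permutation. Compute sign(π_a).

Start at x=29: 29 → 1 → 23 → 11 → 31 → 10 → 8 → … (one orbit).
4 cycles of lengths [12, 12, 12, 1].
Σ(ℓ_i−1) = 37−4 = 33; sign = (−1)^33 = -1.
The Jacobi symbol (23|37) = -1 (Zolotarev) agrees.

-1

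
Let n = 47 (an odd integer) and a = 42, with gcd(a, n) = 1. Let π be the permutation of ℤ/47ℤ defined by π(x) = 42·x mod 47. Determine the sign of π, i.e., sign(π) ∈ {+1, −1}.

+1

Trace 6: π^k(6) = [6, 17, 9, 2, 37, 3, 32] for k=0..6.
Decompose π into cycles: lengths [23, 23, 1] (3 cycles, including the fixed point 0).
3 cycles on 47: each ℓ→(−1)^(ℓ−1), product (−1)^44 = +1.
Zolotarev: (42|47) = +1, matching the cycle-count sign.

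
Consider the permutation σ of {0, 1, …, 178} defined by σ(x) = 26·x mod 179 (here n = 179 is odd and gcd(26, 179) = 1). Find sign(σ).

-1

Orbit of 45 under x↦26x: [45, 96, 169, 98, 42, 18, 110]… (length divides ord_179(26)).
Decompose π into cycles: lengths [178, 1] (2 cycles, including the fixed point 0).
Σ(ℓ_i−1) = 179−2 = 177; sign = (−1)^177 = -1.
(26|179)_J = -1 (Zolotarev's lemma cross-check).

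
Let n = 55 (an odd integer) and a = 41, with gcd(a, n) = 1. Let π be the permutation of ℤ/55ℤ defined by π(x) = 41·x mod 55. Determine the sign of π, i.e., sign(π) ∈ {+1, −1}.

Start at x=36: 36 → 46 → 16 → 51 → 1 → 41 → 31 → … (one orbit).
10 cycles of lengths [10, 10, 10, 10, 10, 1, 1, 1, 1, 1].
n − c = 55 − 10 = 45; sign = (−1)^45 = -1.
The Jacobi symbol (41|55) = -1 (Zolotarev) agrees.

-1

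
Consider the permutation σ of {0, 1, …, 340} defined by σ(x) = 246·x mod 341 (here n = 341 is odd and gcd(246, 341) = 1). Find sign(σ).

Trace 159: π^k(159) = [159, 240, 47, 309, 312, 27, 163] for k=0..6.
The orbit structure of x ↦ 246x mod 341: 36 orbits of sizes [10, 10, 10, 10, 10, 10, 10, 10, 10, 10, 10, 10, 10, 10, 10, 10, 10, 10, 10, 10, 10, 10, 10, 10, 10, 10, 10, 10, 10, 10, 10, 10, 10, 5, 5, 1].
341 − 36 = 305 transpositions; sign(π) = (−1)^305 = -1.
Via Zolotarev, sign(π_{246}) = (246|341) = -1.

-1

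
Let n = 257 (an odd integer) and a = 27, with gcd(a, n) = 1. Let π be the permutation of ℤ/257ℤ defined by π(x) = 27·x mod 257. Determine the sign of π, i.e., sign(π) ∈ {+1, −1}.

Trace 131: π^k(131) = [131, 196, 152, 249, 41, 79, 77] for k=0..6.
Cycle lengths of π_27 on ℤ/257ℤ: [256, 1]; 2 cycles in total.
Σ(ℓ_i−1) = 257−2 = 255; sign = (−1)^255 = -1.
(27|257)_J = -1 (Zolotarev's lemma cross-check).

-1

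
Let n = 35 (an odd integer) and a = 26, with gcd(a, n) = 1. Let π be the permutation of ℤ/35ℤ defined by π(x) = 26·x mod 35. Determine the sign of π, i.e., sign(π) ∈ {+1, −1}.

-1

Trace 26: π^k(26) = [26, 11, 6, 16, 31, 1] for k=0..5.
π_26 has 10 disjoint cycles with lengths [6, 6, 6, 6, 6, 1, 1, 1, 1, 1] on {0,…,34}.
Σ(ℓ_i−1) = 35−10 = 25; sign = (−1)^25 = -1.
(26|35)_J = -1 (Zolotarev's lemma cross-check).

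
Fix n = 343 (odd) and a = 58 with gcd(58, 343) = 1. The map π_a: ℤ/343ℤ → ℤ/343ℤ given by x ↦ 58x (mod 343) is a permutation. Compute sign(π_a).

+1

Orbit of 121 under x↦58x: [121, 158, 246, 205, 228, 190, 44]… (length divides ord_343(58)).
7 cycles of lengths [147, 147, 21, 21, 3, 3, 1].
n − c = 343 − 7 = 336; sign = (−1)^336 = +1.
The Jacobi symbol (58|343) = +1 (Zolotarev) agrees.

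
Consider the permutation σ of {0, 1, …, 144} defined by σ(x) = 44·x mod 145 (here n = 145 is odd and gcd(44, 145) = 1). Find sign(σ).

Orbit of 136 under x↦44x: [136, 39, 121, 104, 81, 84, 71]… (length divides ord_145(44)).
Cycle type of π: 28×5 + 2×2 + 1; total 8 cycles.
n − c = 145 − 8 = 137; sign = (−1)^137 = -1.

-1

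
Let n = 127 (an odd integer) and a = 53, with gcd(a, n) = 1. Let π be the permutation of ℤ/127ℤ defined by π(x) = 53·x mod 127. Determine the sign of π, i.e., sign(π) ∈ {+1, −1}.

-1

Start at x=41: 41 → 14 → 107 → 83 → 81 → 102 → 72 → … (one orbit).
Cycle lengths of π_53 on ℤ/127ℤ: [126, 1]; 2 cycles in total.
sign(π) = (−1)^{n − #cycles} = (−1)^{127−2} = (−1)^125 = -1.
Check: (53/127) = -1 by Zolotarev.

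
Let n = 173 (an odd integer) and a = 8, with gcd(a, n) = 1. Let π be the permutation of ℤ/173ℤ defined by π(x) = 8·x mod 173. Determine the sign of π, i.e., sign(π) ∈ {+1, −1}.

-1

Trace 66: π^k(66) = [66, 9, 72, 57, 110, 15, 120] for k=0..6.
The orbit structure of x ↦ 8x mod 173: 2 orbits of sizes [172, 1].
Σ(ℓ_i−1) = 173−2 = 171; sign = (−1)^171 = -1.
Check: (8/173) = -1 by Zolotarev.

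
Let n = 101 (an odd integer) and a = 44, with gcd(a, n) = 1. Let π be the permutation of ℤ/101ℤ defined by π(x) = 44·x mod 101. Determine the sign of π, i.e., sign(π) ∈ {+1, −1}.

Start at x=32: 32 → 95 → 39 → 100 → 57 → 84 → 60 → … (one orbit).
Cycle type of π: 20×5 + 1; total 6 cycles.
6 cycles on 101: each ℓ→(−1)^(ℓ−1), product (−1)^95 = -1.
Via Zolotarev, sign(π_{44}) = (44|101) = -1.

-1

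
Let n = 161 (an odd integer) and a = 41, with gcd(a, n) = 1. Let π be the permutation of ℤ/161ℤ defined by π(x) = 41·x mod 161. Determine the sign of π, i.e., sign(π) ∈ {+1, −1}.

-1

Orbit of 13 under x↦41x: [13, 50, 118, 8, 6, 85, 104]… (length divides ord_161(41)).
12 cycles of lengths [22, 22, 22, 22, 22, 22, 11, 11, 2, 2, 2, 1].
With 12 cycles on 161 points, sign = (−1)^{161−12} = -1.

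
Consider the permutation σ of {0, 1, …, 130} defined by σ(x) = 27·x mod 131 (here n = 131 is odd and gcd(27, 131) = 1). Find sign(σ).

+1

Trace 89: π^k(89) = [89, 45, 36, 55, 44, 9, 112] for k=0..6.
The orbit structure of x ↦ 27x mod 131: 3 orbits of sizes [65, 65, 1].
With 3 cycles on 131 points, sign = (−1)^{131−3} = +1.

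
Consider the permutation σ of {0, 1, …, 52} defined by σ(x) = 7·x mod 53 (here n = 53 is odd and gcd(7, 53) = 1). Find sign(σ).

+1

Start at x=10: 10 → 17 → 13 → 38 → 1 → 7 → 49 → … (one orbit).
Cycle type of π: 26×2 + 1; total 3 cycles.
With 3 cycles on 53 points, sign = (−1)^{53−3} = +1.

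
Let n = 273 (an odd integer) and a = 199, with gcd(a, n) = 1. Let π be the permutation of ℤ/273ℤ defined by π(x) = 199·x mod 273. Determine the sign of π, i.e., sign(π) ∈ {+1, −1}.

Start at x=166: 166 → 1 → 199 → 16 → 181 → 256 → 166 (one orbit).
Decompose π into cycles: lengths [6, 6, 6, 6, 6, 6, 6, 6, 6, 6, 6, 6, 6, 6, 6, 6, 6, 6, 6, 6, 6, 6, 6, 6, 6, 6, 6, 6, 6, 6, 6, 6, 6, 6, 6, 6, 6, 6, 6, 6, 6, 6, 6, 6, 6, 1, 1, 1] (48 cycles, including the fixed point 0).
sign(π) = (−1)^{n − #cycles} = (−1)^{273−48} = (−1)^225 = -1.
Via Zolotarev, sign(π_{199}) = (199|273) = -1.

-1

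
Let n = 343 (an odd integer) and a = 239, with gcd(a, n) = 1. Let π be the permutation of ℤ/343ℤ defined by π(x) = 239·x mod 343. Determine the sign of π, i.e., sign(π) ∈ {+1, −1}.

Orbit of 134 under x↦239x: [134, 127, 169, 260, 57, 246, 141]… (length divides ord_343(239)).
π_239 has 19 disjoint cycles with lengths [49, 49, 49, 49, 49, 49, 7, 7, 7, 7, 7, 7, 1, 1, 1, 1, 1, 1, 1] on {0,…,342}.
19 cycles on 343: each ℓ→(−1)^(ℓ−1), product (−1)^324 = +1.
Check: (239/343) = +1 by Zolotarev.

+1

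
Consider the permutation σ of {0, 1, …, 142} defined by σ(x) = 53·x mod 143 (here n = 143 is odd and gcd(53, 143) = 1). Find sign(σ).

Orbit of 27 under x↦53x: [27, 1, 53, 92, 14]… (length divides ord_143(53)).
Cycle type of π: 5×26 + 1×13; total 39 cycles.
n − c = 143 − 39 = 104; sign = (−1)^104 = +1.

+1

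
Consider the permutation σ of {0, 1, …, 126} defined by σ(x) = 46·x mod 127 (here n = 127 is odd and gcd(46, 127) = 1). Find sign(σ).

Trace 7: π^k(7) = [7, 68, 80, 124, 116, 2, 92] for k=0..6.
2 cycles of lengths [126, 1].
sign(π) = (−1)^{n − #cycles} = (−1)^{127−2} = (−1)^125 = -1.

-1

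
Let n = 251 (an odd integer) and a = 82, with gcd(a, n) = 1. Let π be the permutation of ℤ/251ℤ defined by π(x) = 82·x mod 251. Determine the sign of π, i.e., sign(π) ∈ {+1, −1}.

-1

Start at x=38: 38 → 104 → 245 → 10 → 67 → 223 → 214 → … (one orbit).
The orbit structure of x ↦ 82x mod 251: 2 orbits of sizes [250, 1].
sign(π) = (−1)^{n − #cycles} = (−1)^{251−2} = (−1)^249 = -1.
Check: (82/251) = -1 by Zolotarev.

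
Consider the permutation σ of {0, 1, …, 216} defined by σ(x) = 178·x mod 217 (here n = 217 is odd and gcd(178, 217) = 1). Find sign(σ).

Orbit of 95 under x↦178x: [95, 201, 190, 185, 163, 153, 109]… (length divides ord_217(178)).
Decompose π into cycles: lengths [30, 30, 30, 30, 30, 30, 10, 10, 10, 6, 1] (11 cycles, including the fixed point 0).
n − c = 217 − 11 = 206; sign = (−1)^206 = +1.
(178|217)_J = +1 (Zolotarev's lemma cross-check).

+1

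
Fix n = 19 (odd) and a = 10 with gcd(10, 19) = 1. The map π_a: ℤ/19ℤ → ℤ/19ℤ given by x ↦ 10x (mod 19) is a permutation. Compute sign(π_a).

-1

Trace 12: π^k(12) = [12, 6, 3, 11, 15, 17, 18] for k=0..6.
Decompose π into cycles: lengths [18, 1] (2 cycles, including the fixed point 0).
19 − 2 = 17 transpositions; sign(π) = (−1)^17 = -1.
(10|19)_J = -1 (Zolotarev's lemma cross-check).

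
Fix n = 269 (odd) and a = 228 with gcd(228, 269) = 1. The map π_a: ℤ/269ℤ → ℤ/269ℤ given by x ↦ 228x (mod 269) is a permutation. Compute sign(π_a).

+1

Start at x=188: 188 → 93 → 222 → 44 → 79 → 258 → 182 → … (one orbit).
Cycle type of π: 134×2 + 1; total 3 cycles.
n − c = 269 − 3 = 266; sign = (−1)^266 = +1.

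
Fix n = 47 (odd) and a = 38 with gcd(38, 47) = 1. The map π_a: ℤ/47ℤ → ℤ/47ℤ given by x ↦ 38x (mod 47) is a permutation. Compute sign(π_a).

Orbit of 30 under x↦38x: [30, 12, 33, 32, 41, 7, 31]… (length divides ord_47(38)).
Cycle lengths of π_38 on ℤ/47ℤ: [46, 1]; 2 cycles in total.
2 cycles on 47: each ℓ→(−1)^(ℓ−1), product (−1)^45 = -1.
(38|47)_J = -1 (Zolotarev's lemma cross-check).

-1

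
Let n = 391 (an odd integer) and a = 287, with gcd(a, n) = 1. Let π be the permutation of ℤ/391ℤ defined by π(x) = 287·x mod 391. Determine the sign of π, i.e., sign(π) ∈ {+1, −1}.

-1

Orbit of 64 under x↦287x: [64, 382, 154, 15, 4, 366, 254]… (length divides ord_391(287)).
The orbit structure of x ↦ 287x mod 391: 8 orbits of sizes [88, 88, 88, 88, 22, 8, 8, 1].
391 − 8 = 383 transpositions; sign(π) = (−1)^383 = -1.
The Jacobi symbol (287|391) = -1 (Zolotarev) agrees.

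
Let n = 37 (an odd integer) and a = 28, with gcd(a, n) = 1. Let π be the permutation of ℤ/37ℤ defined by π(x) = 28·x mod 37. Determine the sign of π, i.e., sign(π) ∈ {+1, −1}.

Start at x=12: 12 → 3 → 10 → 21 → 33 → 36 → 9 → … (one orbit).
The orbit structure of x ↦ 28x mod 37: 3 orbits of sizes [18, 18, 1].
n − c = 37 − 3 = 34; sign = (−1)^34 = +1.

+1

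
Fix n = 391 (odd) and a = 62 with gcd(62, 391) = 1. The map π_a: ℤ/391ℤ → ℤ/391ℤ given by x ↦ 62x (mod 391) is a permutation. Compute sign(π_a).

-1

Start at x=64: 64 → 58 → 77 → 82 → 1 → 62 → 325 → … (one orbit).
The orbit structure of x ↦ 62x mod 391: 6 orbits of sizes [176, 176, 16, 11, 11, 1].
With 6 cycles on 391 points, sign = (−1)^{391−6} = -1.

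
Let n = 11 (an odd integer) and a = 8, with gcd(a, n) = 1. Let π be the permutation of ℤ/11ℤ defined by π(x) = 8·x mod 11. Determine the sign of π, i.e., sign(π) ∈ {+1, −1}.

-1

Start at x=9: 9 → 6 → 4 → 10 → 3 → 2 → 5 → … (one orbit).
2 cycles of lengths [10, 1].
2 cycles on 11: each ℓ→(−1)^(ℓ−1), product (−1)^9 = -1.
Zolotarev: (8|11) = -1, matching the cycle-count sign.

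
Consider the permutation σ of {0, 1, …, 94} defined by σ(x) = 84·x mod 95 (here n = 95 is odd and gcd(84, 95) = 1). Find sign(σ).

Trace 26: π^k(26) = [26, 94, 11, 69, 1, 84] for k=0..5.
18 cycles of lengths [6, 6, 6, 6, 6, 6, 6, 6, 6, 6, 6, 6, 6, 6, 6, 2, 2, 1].
18 cycles on 95: each ℓ→(−1)^(ℓ−1), product (−1)^77 = -1.
Zolotarev: (84|95) = -1, matching the cycle-count sign.

-1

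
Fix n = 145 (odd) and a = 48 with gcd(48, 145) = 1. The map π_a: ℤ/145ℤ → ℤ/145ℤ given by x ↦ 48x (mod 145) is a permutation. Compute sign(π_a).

+1

Trace 133: π^k(133) = [133, 4, 47, 81, 118, 9, 142] for k=0..6.
Decompose π into cycles: lengths [28, 28, 28, 28, 28, 4, 1] (7 cycles, including the fixed point 0).
sign(π) = (−1)^{n − #cycles} = (−1)^{145−7} = (−1)^138 = +1.
The Jacobi symbol (48|145) = +1 (Zolotarev) agrees.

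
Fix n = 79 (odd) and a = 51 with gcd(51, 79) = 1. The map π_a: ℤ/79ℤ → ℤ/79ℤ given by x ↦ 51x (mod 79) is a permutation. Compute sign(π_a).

Trace 45: π^k(45) = [45, 4, 46, 55, 40, 65, 76] for k=0..6.
The orbit structure of x ↦ 51x mod 79: 3 orbits of sizes [39, 39, 1].
n − c = 79 − 3 = 76; sign = (−1)^76 = +1.
Via Zolotarev, sign(π_{51}) = (51|79) = +1.

+1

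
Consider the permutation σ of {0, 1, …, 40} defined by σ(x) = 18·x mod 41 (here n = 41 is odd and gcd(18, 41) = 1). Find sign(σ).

Trace 1: π^k(1) = [1, 18, 37, 10, 16] for k=0..4.
9 cycles of lengths [5, 5, 5, 5, 5, 5, 5, 5, 1].
Σ(ℓ_i−1) = 41−9 = 32; sign = (−1)^32 = +1.

+1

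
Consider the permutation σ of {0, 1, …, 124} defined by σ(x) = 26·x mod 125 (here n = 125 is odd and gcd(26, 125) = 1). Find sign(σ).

Start at x=76: 76 → 101 → 1 → 26 → 51 → 76 (one orbit).
45 cycles of lengths [5, 5, 5, 5, 5, 5, 5, 5, 5, 5, 5, 5, 5, 5, 5, 5, 5, 5, 5, 5, 1, 1, 1, 1, 1, 1, 1, 1, 1, 1, 1, 1, 1, 1, 1, 1, 1, 1, 1, 1, 1, 1, 1, 1, 1].
125 − 45 = 80 transpositions; sign(π) = (−1)^80 = +1.

+1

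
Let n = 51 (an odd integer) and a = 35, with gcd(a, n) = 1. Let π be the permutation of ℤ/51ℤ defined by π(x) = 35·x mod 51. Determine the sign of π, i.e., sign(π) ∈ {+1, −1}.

Trace 35: π^k(35) = [35, 1] for k=0..1.
Decompose π into cycles: lengths [2, 2, 2, 2, 2, 2, 2, 2, 2, 2, 2, 2, 2, 2, 2, 2, 2, 1, 1, 1, 1, 1, 1, 1, 1, 1, 1, 1, 1, 1, 1, 1, 1, 1] (34 cycles, including the fixed point 0).
n − c = 51 − 34 = 17; sign = (−1)^17 = -1.
Via Zolotarev, sign(π_{35}) = (35|51) = -1.

-1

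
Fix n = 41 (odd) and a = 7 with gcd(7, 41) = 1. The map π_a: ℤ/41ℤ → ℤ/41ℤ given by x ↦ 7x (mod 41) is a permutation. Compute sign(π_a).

-1

Start at x=6: 6 → 1 → 7 → 8 → 15 → 23 → 38 → … (one orbit).
The orbit structure of x ↦ 7x mod 41: 2 orbits of sizes [40, 1].
Σ(ℓ_i−1) = 41−2 = 39; sign = (−1)^39 = -1.
(7|41)_J = -1 (Zolotarev's lemma cross-check).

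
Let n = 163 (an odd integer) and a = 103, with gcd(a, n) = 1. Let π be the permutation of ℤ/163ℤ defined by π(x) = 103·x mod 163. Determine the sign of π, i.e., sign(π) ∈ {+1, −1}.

Orbit of 74 under x↦103x: [74, 124, 58, 106, 160, 17, 121]… (length divides ord_163(103)).
Decompose π into cycles: lengths [162, 1] (2 cycles, including the fixed point 0).
Σ(ℓ_i−1) = 163−2 = 161; sign = (−1)^161 = -1.
Check: (103/163) = -1 by Zolotarev.

-1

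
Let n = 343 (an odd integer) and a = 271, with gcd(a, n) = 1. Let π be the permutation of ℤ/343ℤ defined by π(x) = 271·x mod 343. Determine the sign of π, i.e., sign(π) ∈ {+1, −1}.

-1

Trace 277: π^k(277) = [277, 293, 170, 108, 113, 96, 291] for k=0..6.
π_271 has 4 disjoint cycles with lengths [294, 42, 6, 1] on {0,…,342}.
sign(π) = (−1)^{n − #cycles} = (−1)^{343−4} = (−1)^339 = -1.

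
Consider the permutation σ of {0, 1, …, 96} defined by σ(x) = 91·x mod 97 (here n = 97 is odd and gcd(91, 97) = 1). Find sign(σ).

Start at x=1: 1 → 91 → 36 → 75 → 35 → 81 → 96 → … (one orbit).
π_91 has 9 disjoint cycles with lengths [12, 12, 12, 12, 12, 12, 12, 12, 1] on {0,…,96}.
With 9 cycles on 97 points, sign = (−1)^{97−9} = +1.
Zolotarev: (91|97) = +1, matching the cycle-count sign.

+1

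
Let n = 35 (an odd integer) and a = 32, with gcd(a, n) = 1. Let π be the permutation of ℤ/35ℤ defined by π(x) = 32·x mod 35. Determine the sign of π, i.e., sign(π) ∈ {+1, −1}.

Trace 32: π^k(32) = [32, 9, 8, 11, 2, 29, 18] for k=0..6.
6 cycles of lengths [12, 12, 4, 3, 3, 1].
n − c = 35 − 6 = 29; sign = (−1)^29 = -1.
Check: (32/35) = -1 by Zolotarev.

-1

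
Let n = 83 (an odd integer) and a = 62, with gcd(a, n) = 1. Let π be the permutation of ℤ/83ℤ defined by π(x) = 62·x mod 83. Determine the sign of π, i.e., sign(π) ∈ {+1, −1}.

-1

Orbit of 76 under x↦62x: [76, 64, 67, 4, 82, 21, 57]… (length divides ord_83(62)).
Cycle type of π: 82 + 1; total 2 cycles.
With 2 cycles on 83 points, sign = (−1)^{83−2} = -1.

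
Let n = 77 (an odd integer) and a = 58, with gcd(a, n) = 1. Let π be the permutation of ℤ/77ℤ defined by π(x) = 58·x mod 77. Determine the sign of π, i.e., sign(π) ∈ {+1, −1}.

+1

Start at x=64: 64 → 16 → 4 → 1 → 58 → 53 → 71 → … (one orbit).
Cycle type of π: 15×4 + 5×2 + 3×2 + 1; total 9 cycles.
9 cycles on 77: each ℓ→(−1)^(ℓ−1), product (−1)^68 = +1.
Check: (58/77) = +1 by Zolotarev.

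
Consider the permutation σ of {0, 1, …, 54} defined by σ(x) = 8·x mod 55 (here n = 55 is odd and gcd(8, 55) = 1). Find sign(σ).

Orbit of 14 under x↦8x: [14, 2, 16, 18, 34, 52, 31]… (length divides ord_55(8)).
π_8 has 5 disjoint cycles with lengths [20, 20, 10, 4, 1] on {0,…,54}.
Σ(ℓ_i−1) = 55−5 = 50; sign = (−1)^50 = +1.
Check: (8/55) = +1 by Zolotarev.

+1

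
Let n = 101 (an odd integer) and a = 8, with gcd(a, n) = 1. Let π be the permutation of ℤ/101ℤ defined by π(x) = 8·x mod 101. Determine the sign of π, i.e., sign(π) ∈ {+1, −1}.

Trace 29: π^k(29) = [29, 30, 38, 1, 8, 64, 7] for k=0..6.
2 cycles of lengths [100, 1].
n − c = 101 − 2 = 99; sign = (−1)^99 = -1.
(8|101)_J = -1 (Zolotarev's lemma cross-check).

-1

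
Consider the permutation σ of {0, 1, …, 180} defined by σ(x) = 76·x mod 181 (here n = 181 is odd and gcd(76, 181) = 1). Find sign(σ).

-1

Trace 171: π^k(171) = [171, 145, 160, 33, 155, 15, 54] for k=0..6.
Cycle type of π: 180 + 1; total 2 cycles.
Σ(ℓ_i−1) = 181−2 = 179; sign = (−1)^179 = -1.
Check: (76/181) = -1 by Zolotarev.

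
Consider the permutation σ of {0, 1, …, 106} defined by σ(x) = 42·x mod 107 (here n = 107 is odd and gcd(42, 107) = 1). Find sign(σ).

Start at x=33: 33 → 102 → 4 → 61 → 101 → 69 → 9 → … (one orbit).
3 cycles of lengths [53, 53, 1].
3 cycles on 107: each ℓ→(−1)^(ℓ−1), product (−1)^104 = +1.
Via Zolotarev, sign(π_{42}) = (42|107) = +1.

+1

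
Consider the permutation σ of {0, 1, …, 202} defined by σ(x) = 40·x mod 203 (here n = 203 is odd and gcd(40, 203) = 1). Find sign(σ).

+1

Trace 198: π^k(198) = [198, 3, 120, 131, 165, 104, 100] for k=0..6.
Decompose π into cycles: lengths [84, 84, 28, 6, 1] (5 cycles, including the fixed point 0).
n − c = 203 − 5 = 198; sign = (−1)^198 = +1.
Via Zolotarev, sign(π_{40}) = (40|203) = +1.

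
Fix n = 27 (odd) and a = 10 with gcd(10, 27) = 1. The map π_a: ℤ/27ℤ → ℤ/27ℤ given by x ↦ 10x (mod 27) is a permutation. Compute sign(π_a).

Start at x=1: 1 → 10 → 19 → 1 (one orbit).
15 cycles of lengths [3, 3, 3, 3, 3, 3, 1, 1, 1, 1, 1, 1, 1, 1, 1].
With 15 cycles on 27 points, sign = (−1)^{27−15} = +1.
Check: (10/27) = +1 by Zolotarev.

+1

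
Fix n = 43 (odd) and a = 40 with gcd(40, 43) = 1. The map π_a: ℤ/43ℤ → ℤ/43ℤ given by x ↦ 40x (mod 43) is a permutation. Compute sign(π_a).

Start at x=16: 16 → 38 → 15 → 41 → 6 → 25 → 11 → … (one orbit).
Decompose π into cycles: lengths [21, 21, 1] (3 cycles, including the fixed point 0).
With 3 cycles on 43 points, sign = (−1)^{43−3} = +1.
Zolotarev: (40|43) = +1, matching the cycle-count sign.

+1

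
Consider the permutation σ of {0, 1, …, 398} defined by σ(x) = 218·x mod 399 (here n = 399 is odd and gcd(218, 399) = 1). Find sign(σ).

Trace 197: π^k(197) = [197, 253, 92, 106, 365, 169, 134] for k=0..6.
The orbit structure of x ↦ 218x mod 399: 42 orbits of sizes [18, 18, 18, 18, 18, 18, 18, 18, 18, 18, 18, 18, 18, 18, 9, 9, 9, 9, 9, 9, 9, 9, 9, 9, 9, 9, 9, 9, 2, 2, 2, 2, 2, 2, 2, 1, 1, 1, 1, 1, 1, 1].
42 cycles on 399: each ℓ→(−1)^(ℓ−1), product (−1)^357 = -1.

-1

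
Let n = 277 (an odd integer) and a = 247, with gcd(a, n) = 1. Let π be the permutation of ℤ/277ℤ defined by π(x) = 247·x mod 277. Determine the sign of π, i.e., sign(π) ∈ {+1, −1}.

+1

Trace 256: π^k(256) = [256, 76, 213, 258, 16, 74, 273] for k=0..6.
Cycle lengths of π_247 on ℤ/277ℤ: [46, 46, 46, 46, 46, 46, 1]; 7 cycles in total.
n − c = 277 − 7 = 270; sign = (−1)^270 = +1.
The Jacobi symbol (247|277) = +1 (Zolotarev) agrees.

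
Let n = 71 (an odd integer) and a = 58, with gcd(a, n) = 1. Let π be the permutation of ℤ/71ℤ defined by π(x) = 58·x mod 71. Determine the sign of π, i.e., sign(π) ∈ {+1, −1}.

+1

Orbit of 37 under x↦58x: [37, 16, 5, 6, 64, 20, 24]… (length divides ord_71(58)).
Decompose π into cycles: lengths [35, 35, 1] (3 cycles, including the fixed point 0).
3 cycles on 71: each ℓ→(−1)^(ℓ−1), product (−1)^68 = +1.
Via Zolotarev, sign(π_{58}) = (58|71) = +1.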